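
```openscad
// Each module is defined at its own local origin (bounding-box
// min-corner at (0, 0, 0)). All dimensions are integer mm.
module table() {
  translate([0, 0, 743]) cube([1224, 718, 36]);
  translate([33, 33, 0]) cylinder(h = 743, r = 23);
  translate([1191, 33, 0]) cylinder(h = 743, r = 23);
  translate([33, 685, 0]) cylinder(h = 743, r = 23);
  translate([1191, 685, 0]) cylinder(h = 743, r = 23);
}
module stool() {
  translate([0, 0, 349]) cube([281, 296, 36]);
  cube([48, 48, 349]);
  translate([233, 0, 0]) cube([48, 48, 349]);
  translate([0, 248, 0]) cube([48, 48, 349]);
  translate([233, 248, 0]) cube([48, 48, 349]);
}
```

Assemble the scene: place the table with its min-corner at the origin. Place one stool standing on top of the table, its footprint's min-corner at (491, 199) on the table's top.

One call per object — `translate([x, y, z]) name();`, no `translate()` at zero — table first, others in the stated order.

table();
translate([491, 199, 779]) stool();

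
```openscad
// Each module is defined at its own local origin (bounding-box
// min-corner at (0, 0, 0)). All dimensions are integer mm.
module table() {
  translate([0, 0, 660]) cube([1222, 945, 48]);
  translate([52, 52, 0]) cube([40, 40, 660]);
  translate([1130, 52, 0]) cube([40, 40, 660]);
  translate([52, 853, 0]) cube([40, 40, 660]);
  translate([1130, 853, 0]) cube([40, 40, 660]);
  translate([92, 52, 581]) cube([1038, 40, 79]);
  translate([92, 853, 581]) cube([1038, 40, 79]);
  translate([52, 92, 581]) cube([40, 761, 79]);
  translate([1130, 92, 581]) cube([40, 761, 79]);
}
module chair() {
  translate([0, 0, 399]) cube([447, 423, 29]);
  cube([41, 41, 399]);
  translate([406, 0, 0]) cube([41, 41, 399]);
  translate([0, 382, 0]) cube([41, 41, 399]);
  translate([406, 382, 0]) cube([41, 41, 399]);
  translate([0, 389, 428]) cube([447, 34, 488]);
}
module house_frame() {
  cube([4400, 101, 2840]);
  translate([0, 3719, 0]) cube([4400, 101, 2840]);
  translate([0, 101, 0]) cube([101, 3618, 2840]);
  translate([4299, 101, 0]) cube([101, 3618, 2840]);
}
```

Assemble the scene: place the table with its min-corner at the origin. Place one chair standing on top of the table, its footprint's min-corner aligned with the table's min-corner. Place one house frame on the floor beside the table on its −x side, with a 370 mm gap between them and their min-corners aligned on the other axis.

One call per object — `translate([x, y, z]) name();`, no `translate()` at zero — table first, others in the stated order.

table();
translate([0, 0, 708]) chair();
translate([-4770, 0, 0]) house_frame();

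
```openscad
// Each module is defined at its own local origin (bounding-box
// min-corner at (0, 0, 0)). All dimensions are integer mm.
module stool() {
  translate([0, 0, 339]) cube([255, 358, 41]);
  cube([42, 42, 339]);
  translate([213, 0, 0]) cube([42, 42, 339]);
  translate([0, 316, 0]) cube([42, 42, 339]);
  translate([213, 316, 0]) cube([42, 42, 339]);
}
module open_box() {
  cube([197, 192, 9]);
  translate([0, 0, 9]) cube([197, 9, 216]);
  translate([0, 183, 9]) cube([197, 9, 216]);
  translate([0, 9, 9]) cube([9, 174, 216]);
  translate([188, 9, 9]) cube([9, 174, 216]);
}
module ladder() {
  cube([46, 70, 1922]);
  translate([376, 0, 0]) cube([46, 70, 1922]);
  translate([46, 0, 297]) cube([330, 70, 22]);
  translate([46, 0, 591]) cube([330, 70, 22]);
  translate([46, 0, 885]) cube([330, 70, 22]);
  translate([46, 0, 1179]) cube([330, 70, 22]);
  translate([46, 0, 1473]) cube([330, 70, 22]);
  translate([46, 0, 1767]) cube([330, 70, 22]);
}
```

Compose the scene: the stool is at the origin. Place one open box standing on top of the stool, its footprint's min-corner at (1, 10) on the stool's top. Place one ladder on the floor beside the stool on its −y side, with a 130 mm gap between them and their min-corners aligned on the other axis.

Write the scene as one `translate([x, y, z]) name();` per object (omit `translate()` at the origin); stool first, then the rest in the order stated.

stool();
translate([1, 10, 380]) open_box();
translate([0, -200, 0]) ladder();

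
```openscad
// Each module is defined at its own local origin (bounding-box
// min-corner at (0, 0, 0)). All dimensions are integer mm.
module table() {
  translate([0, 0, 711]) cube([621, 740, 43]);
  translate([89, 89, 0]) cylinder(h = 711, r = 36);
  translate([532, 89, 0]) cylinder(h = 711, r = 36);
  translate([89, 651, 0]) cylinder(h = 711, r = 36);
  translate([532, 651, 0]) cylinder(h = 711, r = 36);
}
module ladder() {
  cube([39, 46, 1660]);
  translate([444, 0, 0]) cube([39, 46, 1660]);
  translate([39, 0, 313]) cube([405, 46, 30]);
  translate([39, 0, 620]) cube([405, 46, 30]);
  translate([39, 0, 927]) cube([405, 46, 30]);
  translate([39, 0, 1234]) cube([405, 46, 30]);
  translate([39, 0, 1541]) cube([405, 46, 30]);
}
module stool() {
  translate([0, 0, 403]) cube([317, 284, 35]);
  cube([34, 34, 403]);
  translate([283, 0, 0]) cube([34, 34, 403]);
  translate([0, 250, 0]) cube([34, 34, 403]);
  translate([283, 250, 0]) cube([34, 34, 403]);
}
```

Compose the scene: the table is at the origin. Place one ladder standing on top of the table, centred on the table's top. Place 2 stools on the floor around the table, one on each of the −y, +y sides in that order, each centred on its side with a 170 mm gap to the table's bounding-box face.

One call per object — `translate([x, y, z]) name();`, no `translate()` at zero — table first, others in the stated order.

table();
translate([69, 347, 754]) ladder();
translate([152, -454, 0]) stool();
translate([152, 910, 0]) stool();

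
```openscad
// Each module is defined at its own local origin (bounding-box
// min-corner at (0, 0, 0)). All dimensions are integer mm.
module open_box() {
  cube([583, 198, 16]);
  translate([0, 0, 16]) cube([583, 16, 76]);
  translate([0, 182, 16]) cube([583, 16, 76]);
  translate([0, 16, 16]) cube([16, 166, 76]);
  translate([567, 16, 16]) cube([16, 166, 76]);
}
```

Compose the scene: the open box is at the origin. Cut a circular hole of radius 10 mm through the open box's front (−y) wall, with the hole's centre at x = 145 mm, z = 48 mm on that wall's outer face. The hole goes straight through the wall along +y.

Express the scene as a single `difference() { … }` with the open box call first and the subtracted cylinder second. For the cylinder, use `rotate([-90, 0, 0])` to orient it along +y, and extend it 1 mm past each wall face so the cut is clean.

difference() {
  open_box();
  translate([145, -1, 48]) rotate([-90, 0, 0]) cylinder(h = 18, r = 10);
}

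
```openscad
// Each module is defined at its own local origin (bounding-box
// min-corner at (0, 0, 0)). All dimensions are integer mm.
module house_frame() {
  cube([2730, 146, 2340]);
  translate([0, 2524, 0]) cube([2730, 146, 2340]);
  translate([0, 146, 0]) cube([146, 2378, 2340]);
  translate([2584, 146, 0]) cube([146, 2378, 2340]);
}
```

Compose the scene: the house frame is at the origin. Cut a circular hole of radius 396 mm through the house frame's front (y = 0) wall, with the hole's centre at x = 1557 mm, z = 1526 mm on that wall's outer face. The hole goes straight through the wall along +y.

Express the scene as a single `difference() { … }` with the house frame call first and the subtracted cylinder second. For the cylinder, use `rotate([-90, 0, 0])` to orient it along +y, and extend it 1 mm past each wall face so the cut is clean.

difference() {
  house_frame();
  translate([1557, -1, 1526]) rotate([-90, 0, 0]) cylinder(h = 148, r = 396);
}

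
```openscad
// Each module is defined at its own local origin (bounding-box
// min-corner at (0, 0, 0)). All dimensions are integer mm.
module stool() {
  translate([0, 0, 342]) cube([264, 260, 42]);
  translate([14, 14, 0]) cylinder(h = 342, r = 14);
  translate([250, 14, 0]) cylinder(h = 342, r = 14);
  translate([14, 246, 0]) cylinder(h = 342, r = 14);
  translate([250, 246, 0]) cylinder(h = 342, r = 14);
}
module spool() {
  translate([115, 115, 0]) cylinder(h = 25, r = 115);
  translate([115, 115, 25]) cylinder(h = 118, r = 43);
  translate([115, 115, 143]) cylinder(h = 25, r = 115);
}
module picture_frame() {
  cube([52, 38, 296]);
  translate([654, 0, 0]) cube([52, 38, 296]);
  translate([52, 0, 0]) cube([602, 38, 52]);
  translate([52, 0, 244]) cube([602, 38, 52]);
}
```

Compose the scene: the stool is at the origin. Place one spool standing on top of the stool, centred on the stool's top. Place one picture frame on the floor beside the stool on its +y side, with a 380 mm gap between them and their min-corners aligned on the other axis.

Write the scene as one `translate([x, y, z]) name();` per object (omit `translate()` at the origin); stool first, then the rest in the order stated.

stool();
translate([17, 15, 384]) spool();
translate([0, 640, 0]) picture_frame();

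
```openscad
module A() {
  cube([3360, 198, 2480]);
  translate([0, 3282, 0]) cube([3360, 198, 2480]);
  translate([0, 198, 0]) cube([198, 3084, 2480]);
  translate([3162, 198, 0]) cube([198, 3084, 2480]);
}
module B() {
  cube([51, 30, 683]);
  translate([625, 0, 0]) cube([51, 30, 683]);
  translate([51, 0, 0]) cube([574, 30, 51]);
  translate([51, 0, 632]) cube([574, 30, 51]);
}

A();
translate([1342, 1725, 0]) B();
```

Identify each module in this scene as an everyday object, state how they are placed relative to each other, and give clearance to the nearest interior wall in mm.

Clearances: x = 1144, y = 1527; minimum 1144 mm.

A is a house frame. B is a picture frame. The picture frame sits inside the house frame, centred. The clearance to the nearest interior wall is 1144 mm.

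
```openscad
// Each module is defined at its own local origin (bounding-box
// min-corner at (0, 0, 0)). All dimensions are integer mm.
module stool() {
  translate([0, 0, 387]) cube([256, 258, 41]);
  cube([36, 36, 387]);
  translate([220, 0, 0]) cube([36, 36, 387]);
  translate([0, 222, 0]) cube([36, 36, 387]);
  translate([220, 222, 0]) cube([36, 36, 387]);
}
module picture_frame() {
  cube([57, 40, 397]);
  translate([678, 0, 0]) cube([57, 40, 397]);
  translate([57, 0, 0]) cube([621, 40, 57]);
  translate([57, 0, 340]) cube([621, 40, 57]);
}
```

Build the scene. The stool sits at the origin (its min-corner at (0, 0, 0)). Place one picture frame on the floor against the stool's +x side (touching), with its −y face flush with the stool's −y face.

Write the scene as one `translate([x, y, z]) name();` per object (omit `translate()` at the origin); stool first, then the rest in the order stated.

stool();
translate([256, 0, 0]) picture_frame();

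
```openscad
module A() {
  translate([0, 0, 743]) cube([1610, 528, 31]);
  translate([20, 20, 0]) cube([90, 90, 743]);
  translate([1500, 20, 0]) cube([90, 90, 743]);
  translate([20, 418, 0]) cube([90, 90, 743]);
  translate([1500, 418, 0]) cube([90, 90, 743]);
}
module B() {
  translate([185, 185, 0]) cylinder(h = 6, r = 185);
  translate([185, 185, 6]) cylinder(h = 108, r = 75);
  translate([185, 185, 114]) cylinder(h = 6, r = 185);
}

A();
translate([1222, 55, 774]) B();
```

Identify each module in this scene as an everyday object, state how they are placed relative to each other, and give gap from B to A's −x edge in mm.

A is a table. B is a spool. The spool is on top of the table. The gap from the spool to the table's −x edge is 1222 mm.

The spool's min-x is at 1222; the table's min-x is 0; gap = 1222 mm.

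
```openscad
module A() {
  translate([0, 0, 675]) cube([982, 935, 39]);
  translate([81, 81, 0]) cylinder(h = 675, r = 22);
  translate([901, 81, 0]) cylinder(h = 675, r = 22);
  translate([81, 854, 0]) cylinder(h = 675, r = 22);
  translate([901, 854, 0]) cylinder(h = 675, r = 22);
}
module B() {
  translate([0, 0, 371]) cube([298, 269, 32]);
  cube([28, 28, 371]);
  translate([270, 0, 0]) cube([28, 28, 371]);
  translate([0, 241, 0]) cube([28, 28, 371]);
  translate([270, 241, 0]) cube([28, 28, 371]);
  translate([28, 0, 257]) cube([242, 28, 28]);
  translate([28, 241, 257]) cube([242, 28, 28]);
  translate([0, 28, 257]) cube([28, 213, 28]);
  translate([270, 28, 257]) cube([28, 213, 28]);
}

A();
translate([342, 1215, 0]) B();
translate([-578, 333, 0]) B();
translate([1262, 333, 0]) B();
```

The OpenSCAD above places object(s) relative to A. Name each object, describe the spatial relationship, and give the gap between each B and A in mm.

A is a table. B is a stool. Three stools sit around the table at the +y, −x, +x sides. The gap between each stool and the table is 280 mm.

Each stool's nearest face is 280 mm from the table's bounding box.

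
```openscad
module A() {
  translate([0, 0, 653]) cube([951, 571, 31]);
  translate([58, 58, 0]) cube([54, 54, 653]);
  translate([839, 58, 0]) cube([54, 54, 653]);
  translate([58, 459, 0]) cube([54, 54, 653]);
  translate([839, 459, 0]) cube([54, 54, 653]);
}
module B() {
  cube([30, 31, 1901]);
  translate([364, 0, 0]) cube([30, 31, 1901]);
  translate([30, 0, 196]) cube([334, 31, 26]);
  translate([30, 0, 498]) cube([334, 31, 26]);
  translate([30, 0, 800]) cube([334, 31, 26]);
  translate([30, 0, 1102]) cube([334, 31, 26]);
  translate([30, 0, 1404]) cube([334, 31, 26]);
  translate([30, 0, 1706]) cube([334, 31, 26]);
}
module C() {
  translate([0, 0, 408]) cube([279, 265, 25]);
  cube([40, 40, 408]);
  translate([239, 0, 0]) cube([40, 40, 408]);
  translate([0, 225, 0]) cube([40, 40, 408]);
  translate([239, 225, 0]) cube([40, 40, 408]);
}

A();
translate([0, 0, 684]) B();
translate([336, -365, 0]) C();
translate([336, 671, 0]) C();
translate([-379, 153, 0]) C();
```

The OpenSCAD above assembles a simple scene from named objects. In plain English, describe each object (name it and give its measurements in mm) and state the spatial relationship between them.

A is a table: top 951 mm (x) × 571 mm (y), 31 mm thick, upper face at z = 684 mm, on four 54×54 mm square legs, each inset 58 mm from the nearest pair of top edges, running from z = 0 to the bottom of the top.

B is a straight ladder. Two 30×31 mm vertical rails, 1901 mm tall, stand 394 mm apart (outside-to-outside) with their front faces coplanar on the −y side. 6 rungs, each 31 mm deep and 26 mm tall, span between the inner faces of the rails, front faces flush with the rails. The lowest rung's underside is at z = 196 mm and rungs are spaced 302 mm apart (underside to underside).

C is a four-legged stool. The seat is 279×265 mm, 25 mm thick, top at z = 433 mm. It stands on four square legs, each 40×40 mm in cross-section, from z = 0 to the seat underside, each flush with a corner of the seat.

The ladder is on top of the table. Three stools sit around the table at the −y, +y, −x sides.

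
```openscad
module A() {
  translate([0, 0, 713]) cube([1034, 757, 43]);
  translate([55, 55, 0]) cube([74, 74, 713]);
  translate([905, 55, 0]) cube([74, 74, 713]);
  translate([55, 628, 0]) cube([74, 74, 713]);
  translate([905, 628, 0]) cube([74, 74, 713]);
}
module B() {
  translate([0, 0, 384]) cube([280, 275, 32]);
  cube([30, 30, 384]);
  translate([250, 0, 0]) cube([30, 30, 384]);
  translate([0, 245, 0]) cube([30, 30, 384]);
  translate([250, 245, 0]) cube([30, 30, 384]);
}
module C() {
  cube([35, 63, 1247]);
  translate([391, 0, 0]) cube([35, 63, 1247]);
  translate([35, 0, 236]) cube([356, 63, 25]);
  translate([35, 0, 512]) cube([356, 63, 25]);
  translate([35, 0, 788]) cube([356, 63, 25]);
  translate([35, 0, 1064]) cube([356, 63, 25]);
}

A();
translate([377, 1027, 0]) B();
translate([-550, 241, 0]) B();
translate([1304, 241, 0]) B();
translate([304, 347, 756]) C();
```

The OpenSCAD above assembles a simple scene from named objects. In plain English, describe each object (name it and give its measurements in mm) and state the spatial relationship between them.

A is a rectangular dining table. The top is 1034×757×43 mm with its upper surface at z = 756 mm. It stands on four 74×74 mm square legs, each inset 55 mm from the nearest pair of top edges, running from the floor to the underside of the top.

B is a four-legged stool. The seat is 280×275 mm, 32 mm thick, top at z = 416 mm. It stands on four square legs, each 30×30 mm in cross-section, from z = 0 to the seat underside, each flush with a corner of the seat.

C is a wooden ladder with two side rails of 35×63 mm section and 1247 mm height, set 426 mm apart overall. Between them run 4 rectangular rungs (63 mm deep, 25 mm thick), front faces flush with the rails' −y face. The bottom of the first rung is 236 mm above the floor and each subsequent rung is 276 mm higher than the one below.

Three stools sit around the table at the +y, −x, +x sides. The ladder is on top of the table, centred.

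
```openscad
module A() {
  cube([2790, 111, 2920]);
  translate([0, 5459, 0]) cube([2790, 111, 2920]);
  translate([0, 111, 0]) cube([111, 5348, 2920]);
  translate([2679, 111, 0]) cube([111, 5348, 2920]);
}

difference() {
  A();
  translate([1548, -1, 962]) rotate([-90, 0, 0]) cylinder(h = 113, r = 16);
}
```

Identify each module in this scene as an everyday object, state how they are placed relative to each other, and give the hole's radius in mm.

The subtracted cylinder has r = 16 mm.

A is a house frame. The house frame has a circular hole through its front wall. The hole's radius is 16 mm.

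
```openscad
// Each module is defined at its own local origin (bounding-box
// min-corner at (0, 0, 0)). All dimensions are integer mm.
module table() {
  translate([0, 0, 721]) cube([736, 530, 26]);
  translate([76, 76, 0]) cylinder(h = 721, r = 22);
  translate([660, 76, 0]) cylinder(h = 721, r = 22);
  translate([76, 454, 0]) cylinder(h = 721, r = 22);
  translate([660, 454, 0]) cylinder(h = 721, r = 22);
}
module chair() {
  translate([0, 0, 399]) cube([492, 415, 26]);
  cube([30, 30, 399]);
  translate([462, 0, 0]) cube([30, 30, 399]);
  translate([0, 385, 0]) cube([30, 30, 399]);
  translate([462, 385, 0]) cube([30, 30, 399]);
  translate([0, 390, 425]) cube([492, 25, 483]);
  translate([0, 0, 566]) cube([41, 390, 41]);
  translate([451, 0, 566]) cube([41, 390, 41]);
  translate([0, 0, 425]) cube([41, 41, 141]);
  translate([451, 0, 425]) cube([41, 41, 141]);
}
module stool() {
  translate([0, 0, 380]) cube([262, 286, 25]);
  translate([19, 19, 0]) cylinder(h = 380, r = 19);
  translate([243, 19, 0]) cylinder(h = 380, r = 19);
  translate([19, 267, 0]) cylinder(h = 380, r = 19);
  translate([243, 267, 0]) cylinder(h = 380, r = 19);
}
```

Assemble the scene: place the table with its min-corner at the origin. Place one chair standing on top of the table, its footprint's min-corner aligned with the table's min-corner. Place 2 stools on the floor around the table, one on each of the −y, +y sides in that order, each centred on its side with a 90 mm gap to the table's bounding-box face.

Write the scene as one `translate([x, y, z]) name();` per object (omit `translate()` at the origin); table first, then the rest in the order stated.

table();
translate([0, 0, 747]) chair();
translate([237, -376, 0]) stool();
translate([237, 620, 0]) stool();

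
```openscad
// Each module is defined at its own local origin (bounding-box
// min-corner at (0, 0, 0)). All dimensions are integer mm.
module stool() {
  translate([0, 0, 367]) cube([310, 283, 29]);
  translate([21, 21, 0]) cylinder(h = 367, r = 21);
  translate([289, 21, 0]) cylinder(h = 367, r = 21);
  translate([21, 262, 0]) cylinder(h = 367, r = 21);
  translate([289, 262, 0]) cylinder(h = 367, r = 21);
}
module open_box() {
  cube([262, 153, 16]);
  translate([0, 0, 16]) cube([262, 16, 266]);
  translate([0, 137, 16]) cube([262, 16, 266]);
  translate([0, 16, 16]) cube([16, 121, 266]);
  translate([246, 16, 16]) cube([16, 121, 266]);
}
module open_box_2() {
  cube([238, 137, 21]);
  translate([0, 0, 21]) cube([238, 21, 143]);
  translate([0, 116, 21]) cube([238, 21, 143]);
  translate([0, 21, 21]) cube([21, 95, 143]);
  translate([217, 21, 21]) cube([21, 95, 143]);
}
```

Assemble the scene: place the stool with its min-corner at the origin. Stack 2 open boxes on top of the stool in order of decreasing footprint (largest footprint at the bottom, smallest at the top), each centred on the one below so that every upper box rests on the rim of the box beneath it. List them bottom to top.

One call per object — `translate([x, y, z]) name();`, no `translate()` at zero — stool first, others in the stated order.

stool();
translate([24, 65, 396]) open_box();
translate([36, 73, 678]) open_box_2();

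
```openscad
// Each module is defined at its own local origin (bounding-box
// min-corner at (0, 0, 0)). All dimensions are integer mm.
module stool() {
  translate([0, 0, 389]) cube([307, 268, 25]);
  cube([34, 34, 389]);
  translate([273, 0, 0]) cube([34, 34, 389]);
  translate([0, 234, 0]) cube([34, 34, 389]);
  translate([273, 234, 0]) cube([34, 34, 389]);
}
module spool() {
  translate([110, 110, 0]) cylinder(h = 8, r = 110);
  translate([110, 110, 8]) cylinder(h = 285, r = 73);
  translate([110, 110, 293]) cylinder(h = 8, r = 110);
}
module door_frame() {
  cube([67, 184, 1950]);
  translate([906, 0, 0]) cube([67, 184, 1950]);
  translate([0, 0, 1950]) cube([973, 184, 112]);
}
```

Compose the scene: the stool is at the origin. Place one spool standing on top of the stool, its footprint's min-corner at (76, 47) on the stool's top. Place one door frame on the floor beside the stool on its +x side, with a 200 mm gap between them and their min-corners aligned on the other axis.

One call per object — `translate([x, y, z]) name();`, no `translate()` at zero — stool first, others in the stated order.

stool();
translate([76, 47, 414]) spool();
translate([507, 0, 0]) door_frame();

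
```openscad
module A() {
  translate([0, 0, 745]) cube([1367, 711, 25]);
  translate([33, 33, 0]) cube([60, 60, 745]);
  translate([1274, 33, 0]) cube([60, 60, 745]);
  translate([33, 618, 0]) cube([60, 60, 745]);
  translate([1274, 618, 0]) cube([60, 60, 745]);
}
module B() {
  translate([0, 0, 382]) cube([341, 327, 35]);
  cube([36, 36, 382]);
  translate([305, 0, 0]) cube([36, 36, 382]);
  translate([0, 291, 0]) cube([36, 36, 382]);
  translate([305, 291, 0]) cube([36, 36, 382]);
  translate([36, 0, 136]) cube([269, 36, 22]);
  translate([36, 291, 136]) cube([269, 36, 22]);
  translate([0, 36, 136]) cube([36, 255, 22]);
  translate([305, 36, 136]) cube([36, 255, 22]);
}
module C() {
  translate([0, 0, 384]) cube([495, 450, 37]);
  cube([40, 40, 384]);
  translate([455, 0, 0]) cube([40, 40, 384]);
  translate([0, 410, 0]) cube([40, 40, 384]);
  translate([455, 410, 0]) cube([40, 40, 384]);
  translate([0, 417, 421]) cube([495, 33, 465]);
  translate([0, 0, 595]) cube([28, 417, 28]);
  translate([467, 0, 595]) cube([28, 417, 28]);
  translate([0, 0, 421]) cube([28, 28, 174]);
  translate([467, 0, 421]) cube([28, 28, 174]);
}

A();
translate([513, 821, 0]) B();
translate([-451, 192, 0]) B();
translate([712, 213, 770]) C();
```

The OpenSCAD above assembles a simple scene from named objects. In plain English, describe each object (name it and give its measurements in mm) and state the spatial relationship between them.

A is a table: top 1367 mm (x) × 711 mm (y), 25 mm thick, upper face at z = 770 mm, on four 60×60 mm square legs, each inset 33 mm from the nearest pair of top edges, running from z = 0 to the bottom of the top.

B is a four-legged stool. The seat is a 341×327×35 mm slab whose top surface is at z = 417 mm; four square legs, each 36×36 mm in cross-section, run from the floor (z = 0) to the underside of the seat, each flush with a corner of the seat. Four stretchers, 36 mm wide and 22 mm tall, connect adjacent legs with their undersides at z = 136 mm, each running between the inner faces of the legs it joins and aligned with the legs' outer faces on the other axis.

C is a chair. The seat is a 495×450×37 mm slab with its top at z = 421 mm, on four 40×40 mm corner legs (flush with the seat edges, standing on z = 0). A flat backrest 33 mm thick, 465 mm tall, spans the full seat width and rises from the seat top along its +y edge, rear face flush with the rear of the seat. Two armrests of 28×28 mm section run along each side from the seat's front edge to the front of the backrest, top faces 202 mm above the seat top and outer faces flush with the seat's x-edges; a 28×28 mm post under the front of each armrest stands on the seat at the front corner.

Two stools sit around the table at the +y, −x sides. The chair is on top of the table.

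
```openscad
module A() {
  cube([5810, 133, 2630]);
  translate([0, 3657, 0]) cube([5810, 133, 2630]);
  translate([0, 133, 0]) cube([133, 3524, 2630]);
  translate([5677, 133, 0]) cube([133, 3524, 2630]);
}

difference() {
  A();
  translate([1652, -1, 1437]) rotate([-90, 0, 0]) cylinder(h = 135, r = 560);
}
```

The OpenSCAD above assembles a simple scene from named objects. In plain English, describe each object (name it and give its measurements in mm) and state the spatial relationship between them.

A is the wall frame of a small rectangular building: four walls, each 2630 mm tall and 133 mm thick, enclosing a footprint 5810 mm (x) by 3790 mm (y) outside-to-outside, with no floor or roof. The front and back walls (the −y and +y sides) span the full width; the two side walls fit between them.

The house frame has a circular hole of radius 560 mm through its front wall, centred at (x = 1652, z = 1437).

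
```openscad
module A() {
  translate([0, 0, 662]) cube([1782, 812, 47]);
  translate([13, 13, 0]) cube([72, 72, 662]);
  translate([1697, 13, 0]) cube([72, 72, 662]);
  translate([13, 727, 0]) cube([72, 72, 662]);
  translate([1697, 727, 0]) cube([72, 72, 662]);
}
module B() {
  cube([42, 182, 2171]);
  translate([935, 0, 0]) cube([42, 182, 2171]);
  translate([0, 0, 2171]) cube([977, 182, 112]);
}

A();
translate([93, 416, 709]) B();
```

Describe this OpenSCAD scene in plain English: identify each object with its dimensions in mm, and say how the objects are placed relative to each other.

A is a table: top 1782 mm (x) × 812 mm (y), 47 mm thick, upper face at z = 709 mm, on four 72×72 mm square legs, each inset 13 mm from the nearest pair of top edges, running from z = 0 to the bottom of the top.

B is a rectangular door frame: two vertical jambs of 42×182 mm section, 2171 mm tall, with a clear opening 893 mm wide between their inner faces. A header 112 mm tall and 182 mm deep lies on top of the jambs and spans the full outside width.

The door frame is on top of the table.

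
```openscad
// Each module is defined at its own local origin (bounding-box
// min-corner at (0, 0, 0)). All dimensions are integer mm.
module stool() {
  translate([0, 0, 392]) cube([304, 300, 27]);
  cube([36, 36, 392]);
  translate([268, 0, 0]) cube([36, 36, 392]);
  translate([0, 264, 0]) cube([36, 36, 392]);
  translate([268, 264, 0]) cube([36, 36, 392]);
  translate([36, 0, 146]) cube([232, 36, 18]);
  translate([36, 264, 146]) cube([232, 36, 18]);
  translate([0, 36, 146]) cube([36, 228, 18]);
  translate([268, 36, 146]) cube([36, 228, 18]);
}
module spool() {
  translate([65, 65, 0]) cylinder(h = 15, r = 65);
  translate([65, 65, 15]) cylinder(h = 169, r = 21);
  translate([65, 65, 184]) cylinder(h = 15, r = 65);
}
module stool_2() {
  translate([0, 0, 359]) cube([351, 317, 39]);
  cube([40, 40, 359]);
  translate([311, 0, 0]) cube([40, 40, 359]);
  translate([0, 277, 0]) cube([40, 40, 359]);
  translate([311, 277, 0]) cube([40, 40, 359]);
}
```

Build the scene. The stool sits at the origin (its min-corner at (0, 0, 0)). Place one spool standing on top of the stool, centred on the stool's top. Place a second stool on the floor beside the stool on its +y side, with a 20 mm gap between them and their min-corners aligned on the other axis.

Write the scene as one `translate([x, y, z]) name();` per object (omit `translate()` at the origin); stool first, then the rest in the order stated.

stool();
translate([87, 85, 419]) spool();
translate([0, 320, 0]) stool_2();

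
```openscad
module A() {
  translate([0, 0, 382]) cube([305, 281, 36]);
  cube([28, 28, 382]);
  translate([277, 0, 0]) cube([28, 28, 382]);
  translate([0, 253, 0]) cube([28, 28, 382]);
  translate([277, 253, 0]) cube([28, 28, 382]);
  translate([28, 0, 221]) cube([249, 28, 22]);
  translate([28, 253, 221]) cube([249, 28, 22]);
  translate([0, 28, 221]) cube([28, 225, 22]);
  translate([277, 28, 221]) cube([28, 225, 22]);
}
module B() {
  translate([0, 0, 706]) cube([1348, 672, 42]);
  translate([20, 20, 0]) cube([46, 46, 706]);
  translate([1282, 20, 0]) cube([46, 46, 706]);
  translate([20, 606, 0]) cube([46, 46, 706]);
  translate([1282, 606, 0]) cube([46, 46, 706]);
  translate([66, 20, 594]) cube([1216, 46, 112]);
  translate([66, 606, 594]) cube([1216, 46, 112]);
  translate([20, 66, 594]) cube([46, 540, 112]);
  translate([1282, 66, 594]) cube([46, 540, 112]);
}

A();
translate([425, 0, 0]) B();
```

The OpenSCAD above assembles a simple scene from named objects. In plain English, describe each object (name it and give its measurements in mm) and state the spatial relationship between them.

A is a simple wooden stool: a rectangular seat 305 mm (x) by 281 mm (y), 36 mm thick, top face at z = 418 mm, on four square legs, each 28×28 mm in cross-section. The legs rest on z = 0, each flush with a corner of the seat. Four stretchers, 28 mm wide and 22 mm tall, connect adjacent legs with their undersides at z = 221 mm, each running between the inner faces of the legs it joins and aligned with the legs' outer faces on the other axis.

B is a table with a 1348×672 mm rectangular top, 42 mm thick, top surface at z = 748 mm, supported by four 46×46 mm square legs, each inset 20 mm from the nearest pair of top edges, running from the floor. Four apron rails, 46 mm thick and 112 mm tall, run between adjacent legs with their top edges flush with the underside of the top and their outer faces flush with the legs' outer faces.

The table is on the floor beside the stool on its +x side.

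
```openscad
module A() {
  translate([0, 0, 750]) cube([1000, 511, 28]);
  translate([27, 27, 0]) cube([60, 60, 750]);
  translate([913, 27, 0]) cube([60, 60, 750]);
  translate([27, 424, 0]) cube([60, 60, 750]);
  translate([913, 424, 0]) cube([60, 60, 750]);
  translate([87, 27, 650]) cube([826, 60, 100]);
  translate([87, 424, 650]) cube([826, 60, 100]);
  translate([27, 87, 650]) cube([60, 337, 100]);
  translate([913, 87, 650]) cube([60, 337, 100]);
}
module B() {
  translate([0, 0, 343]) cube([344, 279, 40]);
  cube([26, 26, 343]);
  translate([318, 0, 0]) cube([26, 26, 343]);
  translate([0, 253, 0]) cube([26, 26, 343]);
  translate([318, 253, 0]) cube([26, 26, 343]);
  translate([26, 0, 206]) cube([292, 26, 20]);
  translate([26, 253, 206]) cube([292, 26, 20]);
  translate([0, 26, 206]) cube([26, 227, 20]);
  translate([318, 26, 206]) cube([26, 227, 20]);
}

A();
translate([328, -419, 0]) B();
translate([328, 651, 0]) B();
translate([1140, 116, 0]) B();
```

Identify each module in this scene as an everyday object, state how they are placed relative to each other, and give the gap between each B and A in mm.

Each stool's nearest face is 140 mm from the table's bounding box.

A is a table. B is a stool. Three stools sit around the table at the −y, +y, +x sides. The gap between each stool and the table is 140 mm.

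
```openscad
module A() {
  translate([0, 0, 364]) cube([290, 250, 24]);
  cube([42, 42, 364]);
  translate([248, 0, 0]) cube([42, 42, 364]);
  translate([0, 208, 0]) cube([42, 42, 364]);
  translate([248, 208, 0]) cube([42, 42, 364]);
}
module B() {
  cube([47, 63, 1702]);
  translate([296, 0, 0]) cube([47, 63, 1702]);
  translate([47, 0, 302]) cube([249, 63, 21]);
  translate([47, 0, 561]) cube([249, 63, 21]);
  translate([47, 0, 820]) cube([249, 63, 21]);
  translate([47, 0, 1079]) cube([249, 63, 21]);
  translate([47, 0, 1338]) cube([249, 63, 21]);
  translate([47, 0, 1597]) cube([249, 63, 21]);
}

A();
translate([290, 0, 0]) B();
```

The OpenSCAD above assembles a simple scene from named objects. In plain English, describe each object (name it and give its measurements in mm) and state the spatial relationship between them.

A is a simple wooden stool: a rectangular seat 290 mm (x) by 250 mm (y), 24 mm thick, top face at z = 388 mm, on four square legs, each 42×42 mm in cross-section. The legs rest on z = 0, each flush with a corner of the seat.

B is a straight ladder. Two 47×63 mm vertical rails, 1702 mm tall, stand 343 mm apart (outside-to-outside) with their front faces coplanar on the −y side. 6 rungs, each 63 mm deep and 21 mm tall, span between the inner faces of the rails, front faces flush with the rails. The lowest rung's underside is at z = 302 mm and rungs are spaced 259 mm apart (underside to underside).

The ladder is against the stool's +x side, with their −y faces flush.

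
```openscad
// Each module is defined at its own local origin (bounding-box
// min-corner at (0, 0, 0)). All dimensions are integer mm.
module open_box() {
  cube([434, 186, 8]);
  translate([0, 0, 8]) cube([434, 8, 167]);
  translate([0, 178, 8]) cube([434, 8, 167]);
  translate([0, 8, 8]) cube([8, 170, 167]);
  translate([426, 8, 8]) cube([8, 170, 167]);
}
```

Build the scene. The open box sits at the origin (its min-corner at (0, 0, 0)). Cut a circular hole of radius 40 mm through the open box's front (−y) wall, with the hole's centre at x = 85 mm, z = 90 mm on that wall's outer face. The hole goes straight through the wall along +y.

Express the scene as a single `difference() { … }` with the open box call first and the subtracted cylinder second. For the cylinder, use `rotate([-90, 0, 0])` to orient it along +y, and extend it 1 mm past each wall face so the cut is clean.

difference() {
  open_box();
  translate([85, -1, 90]) rotate([-90, 0, 0]) cylinder(h = 10, r = 40);
}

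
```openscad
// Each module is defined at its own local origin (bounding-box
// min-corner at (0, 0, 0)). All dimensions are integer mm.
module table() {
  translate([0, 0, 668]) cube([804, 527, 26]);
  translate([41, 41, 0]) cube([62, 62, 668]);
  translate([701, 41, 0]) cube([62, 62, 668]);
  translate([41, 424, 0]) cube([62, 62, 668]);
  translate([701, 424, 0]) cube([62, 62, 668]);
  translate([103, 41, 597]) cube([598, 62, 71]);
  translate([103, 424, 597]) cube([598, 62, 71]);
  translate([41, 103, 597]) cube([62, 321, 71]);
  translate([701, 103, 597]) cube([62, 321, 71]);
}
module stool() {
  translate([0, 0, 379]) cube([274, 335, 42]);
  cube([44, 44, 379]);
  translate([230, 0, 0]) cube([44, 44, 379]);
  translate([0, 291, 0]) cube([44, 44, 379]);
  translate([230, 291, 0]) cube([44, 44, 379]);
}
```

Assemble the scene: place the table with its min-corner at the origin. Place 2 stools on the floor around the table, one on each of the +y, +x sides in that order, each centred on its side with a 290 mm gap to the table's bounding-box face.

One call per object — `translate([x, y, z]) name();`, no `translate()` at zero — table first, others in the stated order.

table();
translate([265, 817, 0]) stool();
translate([1094, 96, 0]) stool();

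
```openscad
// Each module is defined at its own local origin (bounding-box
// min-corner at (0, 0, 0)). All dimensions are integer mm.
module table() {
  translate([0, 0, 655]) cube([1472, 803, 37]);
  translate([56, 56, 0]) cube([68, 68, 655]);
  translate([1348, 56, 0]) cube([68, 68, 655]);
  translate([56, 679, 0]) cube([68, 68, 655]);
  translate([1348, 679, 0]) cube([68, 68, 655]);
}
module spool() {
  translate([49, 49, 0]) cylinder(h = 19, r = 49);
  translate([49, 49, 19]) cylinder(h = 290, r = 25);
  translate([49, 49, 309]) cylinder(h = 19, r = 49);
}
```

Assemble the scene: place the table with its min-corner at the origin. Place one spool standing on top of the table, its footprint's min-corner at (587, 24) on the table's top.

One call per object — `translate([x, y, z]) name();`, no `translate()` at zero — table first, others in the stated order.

table();
translate([587, 24, 692]) spool();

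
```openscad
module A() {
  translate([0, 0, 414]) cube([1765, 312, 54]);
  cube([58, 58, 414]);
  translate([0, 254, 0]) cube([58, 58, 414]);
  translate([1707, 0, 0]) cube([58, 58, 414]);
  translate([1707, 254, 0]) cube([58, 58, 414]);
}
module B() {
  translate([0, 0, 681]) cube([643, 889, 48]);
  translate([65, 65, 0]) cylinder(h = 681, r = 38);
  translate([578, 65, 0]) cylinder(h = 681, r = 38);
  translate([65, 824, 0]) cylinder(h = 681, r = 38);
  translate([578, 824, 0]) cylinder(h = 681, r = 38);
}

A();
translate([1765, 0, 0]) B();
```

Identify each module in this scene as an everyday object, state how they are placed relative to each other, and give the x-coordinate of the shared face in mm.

The bench's +x face and the table's −x face are both at x = 1765 mm.

A is a bench. B is a table. The table is against the bench's +x side, with their −y faces flush. The x-coordinate of the shared face is 1765 mm.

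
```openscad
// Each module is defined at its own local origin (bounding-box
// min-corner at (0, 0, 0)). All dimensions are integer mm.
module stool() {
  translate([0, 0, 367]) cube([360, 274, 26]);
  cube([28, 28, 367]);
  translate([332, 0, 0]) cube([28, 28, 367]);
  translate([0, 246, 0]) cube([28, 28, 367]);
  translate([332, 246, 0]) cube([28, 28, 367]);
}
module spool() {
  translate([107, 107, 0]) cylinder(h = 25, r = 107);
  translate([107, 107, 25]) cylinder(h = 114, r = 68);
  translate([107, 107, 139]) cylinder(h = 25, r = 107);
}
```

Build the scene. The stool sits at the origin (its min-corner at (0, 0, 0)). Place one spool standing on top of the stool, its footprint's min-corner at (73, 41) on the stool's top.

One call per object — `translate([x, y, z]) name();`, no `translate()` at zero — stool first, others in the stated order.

stool();
translate([73, 41, 393]) spool();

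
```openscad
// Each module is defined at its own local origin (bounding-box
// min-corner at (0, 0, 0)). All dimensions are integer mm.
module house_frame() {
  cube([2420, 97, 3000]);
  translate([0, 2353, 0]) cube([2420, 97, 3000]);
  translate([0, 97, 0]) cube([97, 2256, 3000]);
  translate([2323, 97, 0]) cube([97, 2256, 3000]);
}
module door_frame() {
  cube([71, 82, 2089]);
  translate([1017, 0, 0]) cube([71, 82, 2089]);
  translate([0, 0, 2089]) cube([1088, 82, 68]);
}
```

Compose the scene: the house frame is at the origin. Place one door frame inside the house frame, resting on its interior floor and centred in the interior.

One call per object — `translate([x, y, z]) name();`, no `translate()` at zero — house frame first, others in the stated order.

house_frame();
translate([666, 1184, 0]) door_frame();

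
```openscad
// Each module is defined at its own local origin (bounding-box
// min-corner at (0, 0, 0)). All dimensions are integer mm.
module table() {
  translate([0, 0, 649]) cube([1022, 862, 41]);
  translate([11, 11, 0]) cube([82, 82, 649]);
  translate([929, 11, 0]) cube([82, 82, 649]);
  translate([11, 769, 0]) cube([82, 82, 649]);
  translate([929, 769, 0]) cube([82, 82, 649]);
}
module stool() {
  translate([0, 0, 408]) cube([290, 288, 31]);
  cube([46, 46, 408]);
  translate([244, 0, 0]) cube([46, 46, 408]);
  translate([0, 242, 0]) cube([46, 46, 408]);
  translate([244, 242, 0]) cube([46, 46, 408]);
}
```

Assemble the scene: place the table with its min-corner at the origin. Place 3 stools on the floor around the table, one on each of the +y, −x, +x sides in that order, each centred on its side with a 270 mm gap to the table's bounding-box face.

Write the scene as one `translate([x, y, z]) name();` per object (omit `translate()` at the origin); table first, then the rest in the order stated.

table();
translate([366, 1132, 0]) stool();
translate([-560, 287, 0]) stool();
translate([1292, 287, 0]) stool();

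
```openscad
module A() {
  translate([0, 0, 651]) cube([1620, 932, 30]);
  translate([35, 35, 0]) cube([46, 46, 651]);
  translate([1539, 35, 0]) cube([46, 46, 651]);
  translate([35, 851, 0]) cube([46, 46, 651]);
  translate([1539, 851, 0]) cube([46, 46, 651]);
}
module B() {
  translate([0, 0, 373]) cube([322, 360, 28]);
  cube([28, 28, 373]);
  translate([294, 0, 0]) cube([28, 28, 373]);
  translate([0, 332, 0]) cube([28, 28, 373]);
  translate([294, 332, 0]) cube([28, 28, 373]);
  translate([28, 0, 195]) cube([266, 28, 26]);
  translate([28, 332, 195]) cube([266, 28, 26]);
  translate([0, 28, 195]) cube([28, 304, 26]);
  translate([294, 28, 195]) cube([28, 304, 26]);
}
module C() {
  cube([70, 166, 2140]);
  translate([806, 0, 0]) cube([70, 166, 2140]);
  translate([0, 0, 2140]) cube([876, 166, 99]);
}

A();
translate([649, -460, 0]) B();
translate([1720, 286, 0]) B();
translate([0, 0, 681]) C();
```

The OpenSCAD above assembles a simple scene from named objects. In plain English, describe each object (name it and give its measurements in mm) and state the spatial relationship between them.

A is a table with a 1620×932 mm rectangular top, 30 mm thick, top surface at z = 681 mm, supported by four 46×46 mm square legs, each inset 35 mm from the nearest pair of top edges, running from the floor.

B is a four-legged stool. The seat is a 322×360×28 mm slab whose top surface is at z = 401 mm; four square legs, each 28×28 mm in cross-section, run from the floor (z = 0) to the underside of the seat, each flush with a corner of the seat. Four stretchers, 28 mm wide and 26 mm tall, connect adjacent legs with their undersides at z = 195 mm, each running between the inner faces of the legs it joins and aligned with the legs' outer faces on the other axis.

C is a door frame. The clear opening is 736 mm wide and 2140 mm high. Two 70 mm wide jambs, 166 mm deep, stand either side of the opening from the floor to the top of the opening. A 99 mm thick head sits across the top of both jambs, spanning the full outside width of the frame.

Two stools sit around the table at the −y, +x sides. The door frame is on top of the table.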